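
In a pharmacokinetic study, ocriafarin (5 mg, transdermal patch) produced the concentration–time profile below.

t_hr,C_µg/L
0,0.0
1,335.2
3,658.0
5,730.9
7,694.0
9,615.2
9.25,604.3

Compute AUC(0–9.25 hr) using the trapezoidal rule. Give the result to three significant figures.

Trapezoidal AUC_0→9.25:
  [0→1]: (0.0+335.2)/2 × 1 = 167.6
  [1→3]: (335.2+658.0)/2 × 2 = 993.2
  [3→5]: (658.0+730.9)/2 × 2 = 1388.9
  [5→7]: (730.9+694.0)/2 × 2 = 1424.9
  [7→9]: (694.0+615.2)/2 × 2 = 1309.2
  [9→9.25]: (615.2+604.3)/2 × 0.25 = 152.4375
  Sum = 5436.2375 µg/L·hr

AUC = 5440 µg/L·hr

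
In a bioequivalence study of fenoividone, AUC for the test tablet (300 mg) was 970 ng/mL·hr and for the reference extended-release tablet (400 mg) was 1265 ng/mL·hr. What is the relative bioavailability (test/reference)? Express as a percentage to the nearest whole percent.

F_rel = (AUC_test/D_test) / (AUC_ref/D_ref)
      = (970/300) / (1265/400)
      = 3.23333 / 3.1625 = 1.0224 = 102.24%

F_rel = 102%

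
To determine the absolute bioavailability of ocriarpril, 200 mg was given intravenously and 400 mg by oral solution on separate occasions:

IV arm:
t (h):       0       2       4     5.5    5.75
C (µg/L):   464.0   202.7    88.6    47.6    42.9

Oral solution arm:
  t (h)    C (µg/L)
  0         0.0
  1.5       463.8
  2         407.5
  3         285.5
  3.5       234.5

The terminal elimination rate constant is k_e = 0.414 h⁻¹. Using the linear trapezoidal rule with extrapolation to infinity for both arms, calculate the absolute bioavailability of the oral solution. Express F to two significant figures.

Trapezoidal AUC_0→5.75 (IV):
  [0→2]: (464.0+202.7)/2 × 2 = 666.7
  [2→4]: (202.7+88.6)/2 × 2 = 291.3
  [4→5.5]: (88.6+47.6)/2 × 1.5 = 102.15
  [5.5→5.75]: (47.6+42.9)/2 × 0.25 = 11.3125
  Sum = 1071.4625 µg/L·h
IV tail: 42.9/0.414 = 103.623; AUC_iv,0→∞ = 1071.4625 + 103.623 = 1175.0855 µg/L·h
Trapezoidal AUC_0→3.5 (oral solution):
  [0→1.5]: (0.0+463.8)/2 × 1.5 = 347.85
  [1.5→2]: (463.8+407.5)/2 × 0.5 = 217.825
  [2→3]: (407.5+285.5)/2 × 1 = 346.5
  [3→3.5]: (285.5+234.5)/2 × 0.5 = 130.0
  Sum = 1042.175 µg/L·h
oral solution tail: 234.5/0.414 = 566.425; AUC_ev,0→∞ = 1042.175 + 566.425 = 1608.6 µg/L·h
F = (AUC_ev/D_ev)/(AUC_iv/D_iv) = (1608.6/400)/(1175.0855/200) = 4.0215/5.8754275 = 0.6845

F = 0.68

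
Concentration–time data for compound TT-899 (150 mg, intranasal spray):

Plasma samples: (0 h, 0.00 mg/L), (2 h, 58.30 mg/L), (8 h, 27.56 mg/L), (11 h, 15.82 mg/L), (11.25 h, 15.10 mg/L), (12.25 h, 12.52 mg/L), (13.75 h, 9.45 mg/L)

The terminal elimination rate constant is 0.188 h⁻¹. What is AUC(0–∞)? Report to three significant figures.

Trapezoidal AUC_0→13.75:
  [0→2]: (0.00+58.30)/2 × 2 = 58.3
  [2→8]: (58.30+27.56)/2 × 6 = 257.58
  [8→11]: (27.56+15.82)/2 × 3 = 65.07
  [11→11.25]: (15.82+15.10)/2 × 0.25 = 3.865
  [11.25→12.25]: (15.10+12.52)/2 × 1 = 13.81
  [12.25→13.75]: (12.52+9.45)/2 × 1.5 = 16.4775
  Sum = 415.1025 mg/L·h
Extrapolated tail: C_last / k_e = 9.45 / 0.188 = 50.266
AUC_0→∞ = 415.1025 + 50.266 = 465.3685 mg/L·h

AUC = 465 mg/L·h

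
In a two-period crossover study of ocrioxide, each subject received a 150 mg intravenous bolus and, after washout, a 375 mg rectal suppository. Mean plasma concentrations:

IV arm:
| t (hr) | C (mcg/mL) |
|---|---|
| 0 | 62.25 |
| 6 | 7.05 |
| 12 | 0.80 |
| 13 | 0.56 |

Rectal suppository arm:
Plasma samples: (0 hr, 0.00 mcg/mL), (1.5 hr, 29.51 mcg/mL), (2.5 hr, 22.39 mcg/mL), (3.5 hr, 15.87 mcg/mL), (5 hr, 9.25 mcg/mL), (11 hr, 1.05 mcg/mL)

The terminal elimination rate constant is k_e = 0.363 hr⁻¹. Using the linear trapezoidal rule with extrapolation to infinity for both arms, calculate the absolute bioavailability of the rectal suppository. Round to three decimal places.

F = 0.205

Trapezoidal AUC_0→13 (IV):
  [0→6]: (62.25+7.05)/2 × 6 = 207.9
  [6→12]: (7.05+0.80)/2 × 6 = 23.55
  [12→13]: (0.80+0.56)/2 × 1 = 0.68
  Sum = 232.13 mcg/mL·hr
IV tail: 0.56/0.363 = 1.543; AUC_iv,0→∞ = 232.13 + 1.543 = 233.673 mcg/mL·hr
Trapezoidal AUC_0→11 (rectal suppository):
  [0→1.5]: (0.00+29.51)/2 × 1.5 = 22.1325
  [1.5→2.5]: (29.51+22.39)/2 × 1 = 25.95
  [2.5→3.5]: (22.39+15.87)/2 × 1 = 19.13
  [3.5→5]: (15.87+9.25)/2 × 1.5 = 18.84
  [5→11]: (9.25+1.05)/2 × 6 = 30.9
  Sum = 116.9525 mcg/mL·hr
rectal suppository tail: 1.05/0.363 = 2.893; AUC_ev,0→∞ = 116.9525 + 2.893 = 119.8455 mcg/mL·hr
F = (AUC_ev/D_ev)/(AUC_iv/D_iv) = (119.8455/375)/(233.673/150) = 0.319588/1.55782 = 0.2052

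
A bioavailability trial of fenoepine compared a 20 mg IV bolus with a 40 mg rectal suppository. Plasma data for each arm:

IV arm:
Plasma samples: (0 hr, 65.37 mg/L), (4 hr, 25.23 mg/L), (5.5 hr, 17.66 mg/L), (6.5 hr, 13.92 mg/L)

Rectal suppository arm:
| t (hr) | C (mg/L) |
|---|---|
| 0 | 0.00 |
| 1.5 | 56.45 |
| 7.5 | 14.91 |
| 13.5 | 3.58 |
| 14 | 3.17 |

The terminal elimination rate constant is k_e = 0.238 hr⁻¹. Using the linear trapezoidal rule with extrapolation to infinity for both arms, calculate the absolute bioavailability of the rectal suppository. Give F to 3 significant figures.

Trapezoidal AUC_0→6.5 (IV):
  [0→4]: (65.37+25.23)/2 × 4 = 181.2
  [4→5.5]: (25.23+17.66)/2 × 1.5 = 32.1675
  [5.5→6.5]: (17.66+13.92)/2 × 1 = 15.79
  Sum = 229.1575 mg/L·hr
IV tail: 13.92/0.238 = 58.487; AUC_iv,0→∞ = 229.1575 + 58.487 = 287.6445 mg/L·hr
Trapezoidal AUC_0→14 (rectal suppository):
  [0→1.5]: (0.00+56.45)/2 × 1.5 = 42.3375
  [1.5→7.5]: (56.45+14.91)/2 × 6 = 214.08
  [7.5→13.5]: (14.91+3.58)/2 × 6 = 55.47
  [13.5→14]: (3.58+3.17)/2 × 0.5 = 1.6875
  Sum = 313.575 mg/L·hr
rectal suppository tail: 3.17/0.238 = 13.319; AUC_ev,0→∞ = 313.575 + 13.319 = 326.894 mg/L·hr
F = (AUC_ev/D_ev)/(AUC_iv/D_iv) = (326.894/40)/(287.6445/20) = 8.17235/14.382225 = 0.5682

F = 0.568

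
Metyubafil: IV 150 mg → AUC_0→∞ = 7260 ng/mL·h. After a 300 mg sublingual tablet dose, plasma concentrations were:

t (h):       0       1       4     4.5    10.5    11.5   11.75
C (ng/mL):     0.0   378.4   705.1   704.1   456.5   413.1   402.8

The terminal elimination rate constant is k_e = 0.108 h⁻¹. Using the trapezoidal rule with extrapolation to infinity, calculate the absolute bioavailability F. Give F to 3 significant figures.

F = 0.683

Trapezoidal AUC_0→11.75 (sublingual tablet):
  [0→1]: (0.0+378.4)/2 × 1 = 189.2
  [1→4]: (378.4+705.1)/2 × 3 = 1625.25
  [4→4.5]: (705.1+704.1)/2 × 0.5 = 352.3
  [4.5→10.5]: (704.1+456.5)/2 × 6 = 3481.8
  [10.5→11.5]: (456.5+413.1)/2 × 1 = 434.8
  [11.5→11.75]: (413.1+402.8)/2 × 0.25 = 101.9875
  Sum = 6185.3375 ng/mL·h
Tail: C_last/k_e = 402.8/0.108 = 3729.630
AUC_0→∞ (sublingual tablet) = 6185.3375 + 3729.630 = 9914.9675 ng/mL·h
F = (AUC_ev/D_ev)/(AUC_iv/D_iv) = (9914.9675/300)/(7260/150) = 33.0499/48.4 = 0.6828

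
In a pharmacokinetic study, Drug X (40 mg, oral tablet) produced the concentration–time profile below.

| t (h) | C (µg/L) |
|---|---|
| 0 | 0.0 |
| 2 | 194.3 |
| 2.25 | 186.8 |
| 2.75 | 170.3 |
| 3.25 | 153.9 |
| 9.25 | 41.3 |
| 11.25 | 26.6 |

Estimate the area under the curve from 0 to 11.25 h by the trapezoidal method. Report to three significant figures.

AUC = 1070 µg/L·h

Trapezoidal AUC_0→11.25:
  [0→2]: (0.0+194.3)/2 × 2 = 194.3
  [2→2.25]: (194.3+186.8)/2 × 0.25 = 47.6375
  [2.25→2.75]: (186.8+170.3)/2 × 0.5 = 89.275
  [2.75→3.25]: (170.3+153.9)/2 × 0.5 = 81.05
  [3.25→9.25]: (153.9+41.3)/2 × 6 = 585.6
  [9.25→11.25]: (41.3+26.6)/2 × 2 = 67.9
  Sum = 1065.7625 µg/L·h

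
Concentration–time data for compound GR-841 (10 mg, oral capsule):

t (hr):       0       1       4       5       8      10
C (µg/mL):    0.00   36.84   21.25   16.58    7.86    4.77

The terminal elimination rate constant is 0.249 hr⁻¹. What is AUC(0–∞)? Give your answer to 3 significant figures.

AUC = 193 µg/mL·hr

Trapezoidal AUC_0→10:
  [0→1]: (0.00+36.84)/2 × 1 = 18.42
  [1→4]: (36.84+21.25)/2 × 3 = 87.135
  [4→5]: (21.25+16.58)/2 × 1 = 18.915
  [5→8]: (16.58+7.86)/2 × 3 = 36.66
  [8→10]: (7.86+4.77)/2 × 2 = 12.63
  Sum = 173.76 µg/mL·hr
Extrapolated tail: C_last / k_e = 4.77 / 0.249 = 19.157
AUC_0→∞ = 173.76 + 19.157 = 192.917 µg/mL·hr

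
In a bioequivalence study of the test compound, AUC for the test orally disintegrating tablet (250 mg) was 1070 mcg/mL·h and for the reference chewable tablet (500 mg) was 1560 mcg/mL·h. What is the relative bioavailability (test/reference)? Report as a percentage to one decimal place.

F_rel = 137.2%

F_rel = (AUC_test/D_test) / (AUC_ref/D_ref)
      = (1070/250) / (1560/500)
      = 4.28 / 3.12 = 1.3718 = 137.18%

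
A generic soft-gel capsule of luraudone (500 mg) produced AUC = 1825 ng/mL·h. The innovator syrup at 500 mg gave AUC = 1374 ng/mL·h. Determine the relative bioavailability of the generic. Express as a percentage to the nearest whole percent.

F_rel = (AUC_test/D_test) / (AUC_ref/D_ref)
      = (1825/500) / (1374/500)
      = 3.65 / 2.748 = 1.3282 = 132.82%

F_rel = 133%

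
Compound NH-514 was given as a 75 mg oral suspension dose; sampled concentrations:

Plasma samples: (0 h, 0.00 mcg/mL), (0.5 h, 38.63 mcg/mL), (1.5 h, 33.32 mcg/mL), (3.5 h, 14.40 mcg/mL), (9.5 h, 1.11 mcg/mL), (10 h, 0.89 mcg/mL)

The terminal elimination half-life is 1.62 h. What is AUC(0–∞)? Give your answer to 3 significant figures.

AUC = 142 mcg/mL·h

Trapezoidal AUC_0→10:
  [0→0.5]: (0.00+38.63)/2 × 0.5 = 9.6575
  [0.5→1.5]: (38.63+33.32)/2 × 1 = 35.975
  [1.5→3.5]: (33.32+14.40)/2 × 2 = 47.72
  [3.5→9.5]: (14.40+1.11)/2 × 6 = 46.53
  [9.5→10]: (1.11+0.89)/2 × 0.5 = 0.5
  Sum = 140.3825 mcg/mL·h
k_e = ln2 / t½ = 0.693147 / 1.62 = 0.4279 h^-1
Extrapolated tail: C_last / k_e = 0.89 / 0.4279 = 2.080
AUC_0→∞ = 140.3825 + 2.080 = 142.4625 mcg/mL·h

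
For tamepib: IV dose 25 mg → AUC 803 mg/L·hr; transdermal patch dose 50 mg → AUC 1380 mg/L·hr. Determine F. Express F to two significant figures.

F = (AUC_ev / D_ev) / (AUC_iv / D_iv)
  = (1380/50) / (803/25)
  = 27.6 / 32.12 = 0.8593

F = 0.86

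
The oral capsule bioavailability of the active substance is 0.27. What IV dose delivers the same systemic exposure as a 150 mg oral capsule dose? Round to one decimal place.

D_iv = 40.5 mg

Systemic exposure from an extravascular dose = F × D_ev, so the equivalent IV dose is F × D_ev.
D_iv = F × D_ev = 0.27 × 150 = 40.5 mg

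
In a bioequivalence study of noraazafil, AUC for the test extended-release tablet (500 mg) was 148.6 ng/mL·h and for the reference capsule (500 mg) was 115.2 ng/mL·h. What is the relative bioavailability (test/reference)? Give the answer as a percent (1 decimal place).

F_rel = 129.0%

F_rel = (AUC_test/D_test) / (AUC_ref/D_ref)
      = (148.6/500) / (115.2/500)
      = 0.2972 / 0.2304 = 1.2899 = 128.99%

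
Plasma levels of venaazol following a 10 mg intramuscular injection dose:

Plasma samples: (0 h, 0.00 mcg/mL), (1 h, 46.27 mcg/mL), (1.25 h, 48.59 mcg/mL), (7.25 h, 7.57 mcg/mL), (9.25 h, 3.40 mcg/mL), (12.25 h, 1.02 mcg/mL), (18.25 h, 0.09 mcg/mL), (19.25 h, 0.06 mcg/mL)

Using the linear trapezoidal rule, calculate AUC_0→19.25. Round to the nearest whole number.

AUC = 224 mcg/mL·h

Trapezoidal AUC_0→19.25:
  [0→1]: (0.00+46.27)/2 × 1 = 23.135
  [1→1.25]: (46.27+48.59)/2 × 0.25 = 11.8575
  [1.25→7.25]: (48.59+7.57)/2 × 6 = 168.48
  [7.25→9.25]: (7.57+3.40)/2 × 2 = 10.97
  [9.25→12.25]: (3.40+1.02)/2 × 3 = 6.63
  [12.25→18.25]: (1.02+0.09)/2 × 6 = 3.33
  [18.25→19.25]: (0.09+0.06)/2 × 1 = 0.075
  Sum = 224.4775 mcg/mL·h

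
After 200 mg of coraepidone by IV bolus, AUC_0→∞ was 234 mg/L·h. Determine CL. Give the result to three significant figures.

CL = Dose_iv / AUC_0→∞
   = 200 / 234 = 0.854701 L/h

CL = 0.855 L/h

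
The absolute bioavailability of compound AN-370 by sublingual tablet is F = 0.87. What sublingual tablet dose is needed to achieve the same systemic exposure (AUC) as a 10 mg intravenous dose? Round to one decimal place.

For equal systemic exposure: F × D_ev = D_iv
D_ev = D_iv / F = 10 / 0.87 = 11.4943 mg

D_sublingual = 11.5 mg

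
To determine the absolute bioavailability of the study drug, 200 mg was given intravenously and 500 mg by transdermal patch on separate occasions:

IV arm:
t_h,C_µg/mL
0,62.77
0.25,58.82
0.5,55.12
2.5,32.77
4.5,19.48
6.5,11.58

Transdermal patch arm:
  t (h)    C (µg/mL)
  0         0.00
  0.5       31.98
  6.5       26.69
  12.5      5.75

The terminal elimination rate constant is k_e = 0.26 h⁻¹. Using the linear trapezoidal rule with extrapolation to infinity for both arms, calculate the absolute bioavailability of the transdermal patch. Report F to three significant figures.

F = 0.495

Trapezoidal AUC_0→6.5 (IV):
  [0→0.25]: (62.77+58.82)/2 × 0.25 = 15.19875
  [0.25→0.5]: (58.82+55.12)/2 × 0.25 = 14.2425
  [0.5→2.5]: (55.12+32.77)/2 × 2 = 87.89
  [2.5→4.5]: (32.77+19.48)/2 × 2 = 52.25
  [4.5→6.5]: (19.48+11.58)/2 × 2 = 31.06
  Sum = 200.64125 µg/mL·h
IV tail: 11.58/0.26 = 44.538; AUC_iv,0→∞ = 200.64125 + 44.538 = 245.17925 µg/mL·h
Trapezoidal AUC_0→12.5 (transdermal patch):
  [0→0.5]: (0.00+31.98)/2 × 0.5 = 7.995
  [0.5→6.5]: (31.98+26.69)/2 × 6 = 176.01
  [6.5→12.5]: (26.69+5.75)/2 × 6 = 97.32
  Sum = 281.325 µg/mL·h
transdermal patch tail: 5.75/0.26 = 22.115; AUC_ev,0→∞ = 281.325 + 22.115 = 303.44 µg/mL·h
F = (AUC_ev/D_ev)/(AUC_iv/D_iv) = (303.44/500)/(245.17925/200) = 0.60688/1.2259 = 0.4950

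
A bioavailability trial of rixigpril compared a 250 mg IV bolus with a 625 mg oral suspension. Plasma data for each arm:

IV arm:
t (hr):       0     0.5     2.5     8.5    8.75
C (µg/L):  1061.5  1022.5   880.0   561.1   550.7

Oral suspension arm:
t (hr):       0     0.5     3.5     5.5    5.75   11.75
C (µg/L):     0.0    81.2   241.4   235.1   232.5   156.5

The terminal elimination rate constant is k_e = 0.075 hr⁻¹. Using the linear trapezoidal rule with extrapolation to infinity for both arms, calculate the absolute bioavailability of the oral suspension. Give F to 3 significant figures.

Trapezoidal AUC_0→8.75 (IV):
  [0→0.5]: (1061.5+1022.5)/2 × 0.5 = 521.0
  [0.5→2.5]: (1022.5+880.0)/2 × 2 = 1902.5
  [2.5→8.5]: (880.0+561.1)/2 × 6 = 4323.3
  [8.5→8.75]: (561.1+550.7)/2 × 0.25 = 138.975
  Sum = 6885.775 µg/L·hr
IV tail: 550.7/0.075 = 7342.667; AUC_iv,0→∞ = 6885.775 + 7342.667 = 14228.442 µg/L·hr
Trapezoidal AUC_0→11.75 (oral suspension):
  [0→0.5]: (0.0+81.2)/2 × 0.5 = 20.3
  [0.5→3.5]: (81.2+241.4)/2 × 3 = 483.9
  [3.5→5.5]: (241.4+235.1)/2 × 2 = 476.5
  [5.5→5.75]: (235.1+232.5)/2 × 0.25 = 58.45
  [5.75→11.75]: (232.5+156.5)/2 × 6 = 1167.0
  Sum = 2206.15 µg/L·hr
oral suspension tail: 156.5/0.075 = 2086.667; AUC_ev,0→∞ = 2206.15 + 2086.667 = 4292.817 µg/L·hr
F = (AUC_ev/D_ev)/(AUC_iv/D_iv) = (4292.817/625)/(14228.442/250) = 6.8685072/56.913768 = 0.1207

F = 0.121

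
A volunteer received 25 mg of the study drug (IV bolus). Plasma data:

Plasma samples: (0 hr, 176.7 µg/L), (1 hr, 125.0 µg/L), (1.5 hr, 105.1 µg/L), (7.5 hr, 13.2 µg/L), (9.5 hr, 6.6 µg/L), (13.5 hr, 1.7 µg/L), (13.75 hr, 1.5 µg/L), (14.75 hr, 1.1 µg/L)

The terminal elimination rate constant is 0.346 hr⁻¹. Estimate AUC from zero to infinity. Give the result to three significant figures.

AUC = 605 µg/L·hr

Trapezoidal AUC_0→14.75:
  [0→1]: (176.7+125.0)/2 × 1 = 150.85
  [1→1.5]: (125.0+105.1)/2 × 0.5 = 57.525
  [1.5→7.5]: (105.1+13.2)/2 × 6 = 354.9
  [7.5→9.5]: (13.2+6.6)/2 × 2 = 19.8
  [9.5→13.5]: (6.6+1.7)/2 × 4 = 16.6
  [13.5→13.75]: (1.7+1.5)/2 × 0.25 = 0.4
  [13.75→14.75]: (1.5+1.1)/2 × 1 = 1.3
  Sum = 601.375 µg/L·hr
Extrapolated tail: C_last / k_e = 1.1 / 0.346 = 3.179
AUC_0→∞ = 601.375 + 3.179 = 604.554 µg/L·hr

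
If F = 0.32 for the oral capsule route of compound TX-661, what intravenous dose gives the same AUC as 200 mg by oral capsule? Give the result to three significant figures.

Systemic exposure from an extravascular dose = F × D_ev, so the equivalent IV dose is F × D_ev.
D_iv = F × D_ev = 0.32 × 200 = 64 mg

D_iv = 64.0 mg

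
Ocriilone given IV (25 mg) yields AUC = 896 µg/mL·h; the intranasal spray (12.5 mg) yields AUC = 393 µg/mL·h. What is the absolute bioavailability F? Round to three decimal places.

F = (AUC_ev / D_ev) / (AUC_iv / D_iv)
  = (393/12.5) / (896/25)
  = 31.44 / 35.84 = 0.8772

F = 0.877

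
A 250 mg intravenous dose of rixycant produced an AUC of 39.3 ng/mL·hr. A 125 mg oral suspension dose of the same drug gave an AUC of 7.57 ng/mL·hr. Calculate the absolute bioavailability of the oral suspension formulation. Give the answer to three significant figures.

F = (AUC_ev / D_ev) / (AUC_iv / D_iv)
  = (7.57/125) / (39.3/250)
  = 0.06056 / 0.1572 = 0.3852

F = 0.385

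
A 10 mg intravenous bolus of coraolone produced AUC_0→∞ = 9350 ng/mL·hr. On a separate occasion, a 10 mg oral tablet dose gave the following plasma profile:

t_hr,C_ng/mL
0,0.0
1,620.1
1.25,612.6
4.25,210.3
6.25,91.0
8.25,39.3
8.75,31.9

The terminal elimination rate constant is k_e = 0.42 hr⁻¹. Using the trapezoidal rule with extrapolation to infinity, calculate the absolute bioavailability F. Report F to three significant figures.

F = 0.238

Trapezoidal AUC_0→8.75 (oral tablet):
  [0→1]: (0.0+620.1)/2 × 1 = 310.05
  [1→1.25]: (620.1+612.6)/2 × 0.25 = 154.0875
  [1.25→4.25]: (612.6+210.3)/2 × 3 = 1234.35
  [4.25→6.25]: (210.3+91.0)/2 × 2 = 301.3
  [6.25→8.25]: (91.0+39.3)/2 × 2 = 130.3
  [8.25→8.75]: (39.3+31.9)/2 × 0.5 = 17.8
  Sum = 2147.8875 ng/mL·hr
Tail: C_last/k_e = 31.9/0.42 = 75.952
AUC_0→∞ (oral tablet) = 2147.8875 + 75.952 = 2223.8395 ng/mL·hr
F = (AUC_ev/D_ev)/(AUC_iv/D_iv) = (2223.8395/10)/(9350/10) = 222.38395/935 = 0.2378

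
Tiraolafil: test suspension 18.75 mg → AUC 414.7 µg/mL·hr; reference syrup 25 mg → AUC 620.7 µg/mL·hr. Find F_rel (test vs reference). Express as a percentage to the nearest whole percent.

F_rel = (AUC_test/D_test) / (AUC_ref/D_ref)
      = (414.7/18.75) / (620.7/25)
      = 22.1173 / 24.828 = 0.8908 = 89.08%

F_rel = 89%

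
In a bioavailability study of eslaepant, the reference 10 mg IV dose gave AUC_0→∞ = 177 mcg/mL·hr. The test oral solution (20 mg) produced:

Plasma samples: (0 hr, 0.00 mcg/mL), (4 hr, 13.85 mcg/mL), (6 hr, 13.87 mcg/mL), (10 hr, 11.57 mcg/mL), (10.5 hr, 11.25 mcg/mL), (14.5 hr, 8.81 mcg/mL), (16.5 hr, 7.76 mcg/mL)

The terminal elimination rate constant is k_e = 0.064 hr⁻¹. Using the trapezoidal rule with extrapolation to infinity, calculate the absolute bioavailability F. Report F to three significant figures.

Trapezoidal AUC_0→16.5 (oral solution):
  [0→4]: (0.00+13.85)/2 × 4 = 27.7
  [4→6]: (13.85+13.87)/2 × 2 = 27.72
  [6→10]: (13.87+11.57)/2 × 4 = 50.88
  [10→10.5]: (11.57+11.25)/2 × 0.5 = 5.705
  [10.5→14.5]: (11.25+8.81)/2 × 4 = 40.12
  [14.5→16.5]: (8.81+7.76)/2 × 2 = 16.57
  Sum = 168.695 mcg/mL·hr
Tail: C_last/k_e = 7.76/0.064 = 121.250
AUC_0→∞ (oral solution) = 168.695 + 121.250 = 289.945 mcg/mL·hr
F = (AUC_ev/D_ev)/(AUC_iv/D_iv) = (289.945/20)/(177/10) = 14.49725/17.7 = 0.8191

F = 0.819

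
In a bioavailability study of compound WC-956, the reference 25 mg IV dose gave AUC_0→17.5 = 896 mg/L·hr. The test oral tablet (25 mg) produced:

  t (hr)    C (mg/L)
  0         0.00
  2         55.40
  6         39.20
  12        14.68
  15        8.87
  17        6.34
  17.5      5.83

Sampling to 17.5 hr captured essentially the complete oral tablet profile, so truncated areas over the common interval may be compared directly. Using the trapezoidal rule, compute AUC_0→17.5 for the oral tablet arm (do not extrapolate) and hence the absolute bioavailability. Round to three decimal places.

Trapezoidal AUC_0→17.5 (oral tablet):
  [0→2]: (0.00+55.40)/2 × 2 = 55.4
  [2→6]: (55.40+39.20)/2 × 4 = 189.2
  [6→12]: (39.20+14.68)/2 × 6 = 161.64
  [12→15]: (14.68+8.87)/2 × 3 = 35.325
  [15→17]: (8.87+6.34)/2 × 2 = 15.21
  [17→17.5]: (6.34+5.83)/2 × 0.5 = 3.0425
  Sum = 459.8175 mg/L·hr
F = (AUC_ev/D_ev)/(AUC_iv/D_iv) = (459.8175/25)/(896/25) = 18.3927/35.84 = 0.5132

F = 0.513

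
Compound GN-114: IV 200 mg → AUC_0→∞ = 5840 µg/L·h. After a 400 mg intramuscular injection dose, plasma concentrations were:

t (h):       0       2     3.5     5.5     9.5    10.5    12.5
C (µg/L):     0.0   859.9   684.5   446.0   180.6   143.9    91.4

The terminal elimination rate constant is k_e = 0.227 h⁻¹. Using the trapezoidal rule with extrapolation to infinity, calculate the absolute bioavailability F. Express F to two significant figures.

Trapezoidal AUC_0→12.5 (intramuscular injection):
  [0→2]: (0.0+859.9)/2 × 2 = 859.9
  [2→3.5]: (859.9+684.5)/2 × 1.5 = 1158.3
  [3.5→5.5]: (684.5+446.0)/2 × 2 = 1130.5
  [5.5→9.5]: (446.0+180.6)/2 × 4 = 1253.2
  [9.5→10.5]: (180.6+143.9)/2 × 1 = 162.25
  [10.5→12.5]: (143.9+91.4)/2 × 2 = 235.3
  Sum = 4799.45 µg/L·h
Tail: C_last/k_e = 91.4/0.227 = 402.643
AUC_0→∞ (intramuscular injection) = 4799.45 + 402.643 = 5202.093 µg/L·h
F = (AUC_ev/D_ev)/(AUC_iv/D_iv) = (5202.093/400)/(5840/200) = 13.0052/29.2 = 0.4454

F = 0.45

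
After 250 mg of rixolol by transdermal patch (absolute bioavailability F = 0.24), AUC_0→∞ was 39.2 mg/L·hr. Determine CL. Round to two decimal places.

CL = F × Dose / AUC_0→∞
   = 0.24 × 250 / 39.2 = 1.53061 L/hr

CL = 1.53 L/hr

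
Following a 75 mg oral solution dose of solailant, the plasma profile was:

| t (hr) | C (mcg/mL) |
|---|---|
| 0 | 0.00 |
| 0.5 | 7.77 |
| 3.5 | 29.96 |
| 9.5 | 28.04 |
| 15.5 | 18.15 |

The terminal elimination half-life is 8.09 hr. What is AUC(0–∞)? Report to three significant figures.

AUC = 583 mcg/mL·hr

Trapezoidal AUC_0→15.5:
  [0→0.5]: (0.00+7.77)/2 × 0.5 = 1.9425
  [0.5→3.5]: (7.77+29.96)/2 × 3 = 56.595
  [3.5→9.5]: (29.96+28.04)/2 × 6 = 174.0
  [9.5→15.5]: (28.04+18.15)/2 × 6 = 138.57
  Sum = 371.1075 mcg/mL·hr
k_e = ln2 / t½ = 0.693147 / 8.09 = 0.0857 hr^-1
Extrapolated tail: C_last / k_e = 18.15 / 0.0857 = 211.785
AUC_0→∞ = 371.1075 + 211.785 = 582.8925 mcg/mL·hr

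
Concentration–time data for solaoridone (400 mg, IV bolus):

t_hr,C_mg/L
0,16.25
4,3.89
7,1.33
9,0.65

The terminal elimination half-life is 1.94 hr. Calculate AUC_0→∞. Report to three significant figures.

Trapezoidal AUC_0→9:
  [0→4]: (16.25+3.89)/2 × 4 = 40.28
  [4→7]: (3.89+1.33)/2 × 3 = 7.83
  [7→9]: (1.33+0.65)/2 × 2 = 1.98
  Sum = 50.09 mg/L·hr
k_e = ln2 / t½ = 0.693147 / 1.94 = 0.3573 hr^-1
Extrapolated tail: C_last / k_e = 0.65 / 0.3573 = 1.819
AUC_0→∞ = 50.09 + 1.819 = 51.909 mg/L·hr

AUC = 51.9 mg/L·hr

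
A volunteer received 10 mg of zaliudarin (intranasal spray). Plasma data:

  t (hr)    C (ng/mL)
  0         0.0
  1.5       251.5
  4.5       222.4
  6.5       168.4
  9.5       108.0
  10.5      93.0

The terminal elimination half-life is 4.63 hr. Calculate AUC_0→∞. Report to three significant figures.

Trapezoidal AUC_0→10.5:
  [0→1.5]: (0.0+251.5)/2 × 1.5 = 188.625
  [1.5→4.5]: (251.5+222.4)/2 × 3 = 710.85
  [4.5→6.5]: (222.4+168.4)/2 × 2 = 390.8
  [6.5→9.5]: (168.4+108.0)/2 × 3 = 414.6
  [9.5→10.5]: (108.0+93.0)/2 × 1 = 100.5
  Sum = 1805.375 ng/mL·hr
k_e = ln2 / t½ = 0.693147 / 4.63 = 0.1497 hr^-1
Extrapolated tail: C_last / k_e = 93.0 / 0.1497 = 621.242
AUC_0→∞ = 1805.375 + 621.242 = 2426.617 ng/mL·hr

AUC = 2430 ng/mL·hr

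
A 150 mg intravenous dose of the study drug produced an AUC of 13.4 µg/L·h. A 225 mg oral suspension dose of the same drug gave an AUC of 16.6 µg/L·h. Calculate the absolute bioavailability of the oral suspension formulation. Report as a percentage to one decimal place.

F = (AUC_ev / D_ev) / (AUC_iv / D_iv)
  = (16.6/225) / (13.4/150)
  = 0.0737778 / 0.0893333 = 0.8259
  = 82.59%

F = 82.6%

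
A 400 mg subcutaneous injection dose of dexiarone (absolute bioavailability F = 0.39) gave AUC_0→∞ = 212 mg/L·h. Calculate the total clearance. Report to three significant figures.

CL = 0.736 L/h

CL = F × Dose / AUC_0→∞
   = 0.39 × 400 / 212 = 0.735849 L/h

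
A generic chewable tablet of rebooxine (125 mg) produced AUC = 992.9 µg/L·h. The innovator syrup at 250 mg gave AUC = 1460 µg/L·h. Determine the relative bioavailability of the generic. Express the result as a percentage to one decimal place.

F_rel = (AUC_test/D_test) / (AUC_ref/D_ref)
      = (992.9/125) / (1460/250)
      = 7.9432 / 5.84 = 1.3601 = 136.01%

F_rel = 136.0%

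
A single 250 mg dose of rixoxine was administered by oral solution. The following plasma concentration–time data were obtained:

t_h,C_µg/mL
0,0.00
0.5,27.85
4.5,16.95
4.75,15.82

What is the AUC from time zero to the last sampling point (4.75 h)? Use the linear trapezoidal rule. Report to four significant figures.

Trapezoidal AUC_0→4.75:
  [0→0.5]: (0.00+27.85)/2 × 0.5 = 6.9625
  [0.5→4.5]: (27.85+16.95)/2 × 4 = 89.6
  [4.5→4.75]: (16.95+15.82)/2 × 0.25 = 4.09625
  Sum = 100.65875 µg/mL·h

AUC = 100.7 µg/mL·h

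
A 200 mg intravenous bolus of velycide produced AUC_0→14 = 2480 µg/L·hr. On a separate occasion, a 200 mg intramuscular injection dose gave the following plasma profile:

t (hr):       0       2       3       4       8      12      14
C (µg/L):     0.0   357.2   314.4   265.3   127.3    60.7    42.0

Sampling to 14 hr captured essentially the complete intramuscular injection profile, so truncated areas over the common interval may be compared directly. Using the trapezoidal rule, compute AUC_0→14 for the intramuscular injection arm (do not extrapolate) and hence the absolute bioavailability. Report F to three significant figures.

Trapezoidal AUC_0→14 (intramuscular injection):
  [0→2]: (0.0+357.2)/2 × 2 = 357.2
  [2→3]: (357.2+314.4)/2 × 1 = 335.8
  [3→4]: (314.4+265.3)/2 × 1 = 289.85
  [4→8]: (265.3+127.3)/2 × 4 = 785.2
  [8→12]: (127.3+60.7)/2 × 4 = 376.0
  [12→14]: (60.7+42.0)/2 × 2 = 102.7
  Sum = 2246.75 µg/L·hr
F = (AUC_ev/D_ev)/(AUC_iv/D_iv) = (2246.75/200)/(2480/200) = 11.23375/12.4 = 0.9059

F = 0.906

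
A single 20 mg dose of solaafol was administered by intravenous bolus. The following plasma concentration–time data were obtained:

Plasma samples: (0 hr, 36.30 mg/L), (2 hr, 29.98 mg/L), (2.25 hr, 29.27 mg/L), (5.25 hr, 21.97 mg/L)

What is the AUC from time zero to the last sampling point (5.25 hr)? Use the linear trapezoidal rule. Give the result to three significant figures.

Trapezoidal AUC_0→5.25:
  [0→2]: (36.30+29.98)/2 × 2 = 66.28
  [2→2.25]: (29.98+29.27)/2 × 0.25 = 7.40625
  [2.25→5.25]: (29.27+21.97)/2 × 3 = 76.86
  Sum = 150.54625 mg/L·hr

AUC = 151 mg/L·hr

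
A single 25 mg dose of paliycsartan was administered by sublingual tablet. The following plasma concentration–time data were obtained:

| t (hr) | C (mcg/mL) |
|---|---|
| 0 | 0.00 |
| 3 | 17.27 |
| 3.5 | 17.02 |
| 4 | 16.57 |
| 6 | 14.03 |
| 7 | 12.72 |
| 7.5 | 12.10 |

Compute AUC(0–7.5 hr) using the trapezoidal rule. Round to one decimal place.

AUC = 93.1 mcg/mL·hr

Trapezoidal AUC_0→7.5:
  [0→3]: (0.00+17.27)/2 × 3 = 25.905
  [3→3.5]: (17.27+17.02)/2 × 0.5 = 8.5725
  [3.5→4]: (17.02+16.57)/2 × 0.5 = 8.3975
  [4→6]: (16.57+14.03)/2 × 2 = 30.6
  [6→7]: (14.03+12.72)/2 × 1 = 13.375
  [7→7.5]: (12.72+12.10)/2 × 0.5 = 6.205
  Sum = 93.055 mcg/mL·hr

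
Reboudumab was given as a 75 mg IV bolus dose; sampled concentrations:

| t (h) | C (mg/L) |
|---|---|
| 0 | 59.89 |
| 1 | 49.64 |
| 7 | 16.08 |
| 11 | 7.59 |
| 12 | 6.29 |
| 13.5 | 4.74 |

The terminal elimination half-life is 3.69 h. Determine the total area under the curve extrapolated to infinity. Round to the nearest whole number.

Trapezoidal AUC_0→13.5:
  [0→1]: (59.89+49.64)/2 × 1 = 54.765
  [1→7]: (49.64+16.08)/2 × 6 = 197.16
  [7→11]: (16.08+7.59)/2 × 4 = 47.34
  [11→12]: (7.59+6.29)/2 × 1 = 6.94
  [12→13.5]: (6.29+4.74)/2 × 1.5 = 8.2725
  Sum = 314.4775 mg/L·h
k_e = ln2 / t½ = 0.693147 / 3.69 = 0.1878 h^-1
Extrapolated tail: C_last / k_e = 4.74 / 0.1878 = 25.240
AUC_0→∞ = 314.4775 + 25.240 = 339.7175 mg/L·h

AUC = 340 mg/L·h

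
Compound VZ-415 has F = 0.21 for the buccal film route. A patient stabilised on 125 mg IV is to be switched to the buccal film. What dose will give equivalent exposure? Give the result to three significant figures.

For equal systemic exposure: F × D_ev = D_iv
D_ev = D_iv / F = 125 / 0.21 = 595.238 mg

D_buccal = 595 mg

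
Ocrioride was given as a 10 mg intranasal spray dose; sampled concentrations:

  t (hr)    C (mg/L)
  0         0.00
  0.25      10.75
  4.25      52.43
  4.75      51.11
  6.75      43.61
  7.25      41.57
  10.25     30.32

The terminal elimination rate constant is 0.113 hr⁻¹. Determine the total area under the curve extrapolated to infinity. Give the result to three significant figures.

AUC = 646 mg/L·hr

Trapezoidal AUC_0→10.25:
  [0→0.25]: (0.00+10.75)/2 × 0.25 = 1.34375
  [0.25→4.25]: (10.75+52.43)/2 × 4 = 126.36
  [4.25→4.75]: (52.43+51.11)/2 × 0.5 = 25.885
  [4.75→6.75]: (51.11+43.61)/2 × 2 = 94.72
  [6.75→7.25]: (43.61+41.57)/2 × 0.5 = 21.295
  [7.25→10.25]: (41.57+30.32)/2 × 3 = 107.835
  Sum = 377.43875 mg/L·hr
Extrapolated tail: C_last / k_e = 30.32 / 0.113 = 268.319
AUC_0→∞ = 377.43875 + 268.319 = 645.75775 mg/L·hr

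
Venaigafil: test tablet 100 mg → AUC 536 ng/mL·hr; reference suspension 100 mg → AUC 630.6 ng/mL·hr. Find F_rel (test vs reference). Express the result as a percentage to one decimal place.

F_rel = 85.0%

F_rel = (AUC_test/D_test) / (AUC_ref/D_ref)
      = (536/100) / (630.6/100)
      = 5.36 / 6.306 = 0.8500 = 85.00%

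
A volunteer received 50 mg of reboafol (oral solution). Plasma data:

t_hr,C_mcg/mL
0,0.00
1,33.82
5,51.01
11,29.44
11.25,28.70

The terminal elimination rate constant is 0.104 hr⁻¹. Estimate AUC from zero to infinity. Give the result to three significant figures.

AUC = 711 mcg/mL·hr

Trapezoidal AUC_0→11.25:
  [0→1]: (0.00+33.82)/2 × 1 = 16.91
  [1→5]: (33.82+51.01)/2 × 4 = 169.66
  [5→11]: (51.01+29.44)/2 × 6 = 241.35
  [11→11.25]: (29.44+28.70)/2 × 0.25 = 7.2675
  Sum = 435.1875 mcg/mL·hr
Extrapolated tail: C_last / k_e = 28.70 / 0.104 = 275.962
AUC_0→∞ = 435.1875 + 275.962 = 711.1495 mcg/mL·hr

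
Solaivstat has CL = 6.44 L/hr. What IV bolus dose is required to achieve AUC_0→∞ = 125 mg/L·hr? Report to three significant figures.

Dose_iv = CL × AUC_0→∞
     = 6.44 × 125 = 805 mg

Dose = 805 mg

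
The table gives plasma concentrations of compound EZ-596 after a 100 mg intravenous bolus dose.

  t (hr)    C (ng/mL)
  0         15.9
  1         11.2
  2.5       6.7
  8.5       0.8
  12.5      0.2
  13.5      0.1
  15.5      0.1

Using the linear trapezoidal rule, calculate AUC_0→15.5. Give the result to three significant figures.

AUC = 51.8 ng/mL·hr

Trapezoidal AUC_0→15.5:
  [0→1]: (15.9+11.2)/2 × 1 = 13.55
  [1→2.5]: (11.2+6.7)/2 × 1.5 = 13.425
  [2.5→8.5]: (6.7+0.8)/2 × 6 = 22.5
  [8.5→12.5]: (0.8+0.2)/2 × 4 = 2.0
  [12.5→13.5]: (0.2+0.1)/2 × 1 = 0.15
  [13.5→15.5]: (0.1+0.1)/2 × 2 = 0.2
  Sum = 51.825 ng/mL·hr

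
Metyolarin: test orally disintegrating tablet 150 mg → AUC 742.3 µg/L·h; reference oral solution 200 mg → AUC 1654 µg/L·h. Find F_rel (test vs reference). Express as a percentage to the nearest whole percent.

F_rel = (AUC_test/D_test) / (AUC_ref/D_ref)
      = (742.3/150) / (1654/200)
      = 4.94867 / 8.27 = 0.5984 = 59.84%

F_rel = 60%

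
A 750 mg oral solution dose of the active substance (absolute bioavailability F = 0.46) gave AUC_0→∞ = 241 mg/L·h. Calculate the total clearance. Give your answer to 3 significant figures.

CL = F × Dose / AUC_0→∞
   = 0.46 × 750 / 241 = 1.43154 L/h

CL = 1.43 L/h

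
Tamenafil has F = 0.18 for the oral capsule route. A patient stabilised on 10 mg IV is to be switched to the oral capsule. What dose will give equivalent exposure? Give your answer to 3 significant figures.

D_oral = 55.6 mg

For equal systemic exposure: F × D_ev = D_iv
D_ev = D_iv / F = 10 / 0.18 = 55.5556 mg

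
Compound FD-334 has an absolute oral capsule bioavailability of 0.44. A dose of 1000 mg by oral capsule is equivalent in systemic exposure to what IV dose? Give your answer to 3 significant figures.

Systemic exposure from an extravascular dose = F × D_ev, so the equivalent IV dose is F × D_ev.
D_iv = F × D_ev = 0.44 × 1000 = 440 mg

D_iv = 440 mg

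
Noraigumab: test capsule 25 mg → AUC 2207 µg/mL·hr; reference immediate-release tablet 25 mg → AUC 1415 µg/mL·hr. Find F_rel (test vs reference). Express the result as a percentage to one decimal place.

F_rel = (AUC_test/D_test) / (AUC_ref/D_ref)
      = (2207/25) / (1415/25)
      = 88.28 / 56.6 = 1.5597 = 155.97%

F_rel = 156.0%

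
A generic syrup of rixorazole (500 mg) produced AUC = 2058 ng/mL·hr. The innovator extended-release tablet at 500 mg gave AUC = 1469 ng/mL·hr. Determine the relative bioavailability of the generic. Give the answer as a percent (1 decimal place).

F_rel = (AUC_test/D_test) / (AUC_ref/D_ref)
      = (2058/500) / (1469/500)
      = 4.116 / 2.938 = 1.4010 = 140.10%

F_rel = 140.1%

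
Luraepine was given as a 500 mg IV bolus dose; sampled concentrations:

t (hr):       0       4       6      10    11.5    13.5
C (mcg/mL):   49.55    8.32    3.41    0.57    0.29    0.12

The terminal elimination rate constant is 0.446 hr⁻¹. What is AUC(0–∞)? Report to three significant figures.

AUC = 137 mcg/mL·hr

Trapezoidal AUC_0→13.5:
  [0→4]: (49.55+8.32)/2 × 4 = 115.74
  [4→6]: (8.32+3.41)/2 × 2 = 11.73
  [6→10]: (3.41+0.57)/2 × 4 = 7.96
  [10→11.5]: (0.57+0.29)/2 × 1.5 = 0.645
  [11.5→13.5]: (0.29+0.12)/2 × 2 = 0.41
  Sum = 136.485 mcg/mL·hr
Extrapolated tail: C_last / k_e = 0.12 / 0.446 = 0.269
AUC_0→∞ = 136.485 + 0.269 = 136.754 mcg/mL·hr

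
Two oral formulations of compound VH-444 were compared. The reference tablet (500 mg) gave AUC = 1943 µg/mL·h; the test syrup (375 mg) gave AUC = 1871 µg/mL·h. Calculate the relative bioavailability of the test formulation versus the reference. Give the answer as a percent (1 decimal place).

F_rel = (AUC_test/D_test) / (AUC_ref/D_ref)
      = (1871/375) / (1943/500)
      = 4.98933 / 3.886 = 1.2839 = 128.39%

F_rel = 128.4%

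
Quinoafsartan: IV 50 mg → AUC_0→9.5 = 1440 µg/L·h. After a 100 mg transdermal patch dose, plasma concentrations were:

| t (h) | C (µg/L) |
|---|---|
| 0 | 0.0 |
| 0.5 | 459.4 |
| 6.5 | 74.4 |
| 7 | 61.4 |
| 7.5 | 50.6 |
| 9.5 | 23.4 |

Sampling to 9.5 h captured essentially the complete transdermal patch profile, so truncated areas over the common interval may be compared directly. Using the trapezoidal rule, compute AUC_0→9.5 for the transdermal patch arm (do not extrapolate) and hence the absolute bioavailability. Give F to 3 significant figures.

Trapezoidal AUC_0→9.5 (transdermal patch):
  [0→0.5]: (0.0+459.4)/2 × 0.5 = 114.85
  [0.5→6.5]: (459.4+74.4)/2 × 6 = 1601.4
  [6.5→7]: (74.4+61.4)/2 × 0.5 = 33.95
  [7→7.5]: (61.4+50.6)/2 × 0.5 = 28.0
  [7.5→9.5]: (50.6+23.4)/2 × 2 = 74.0
  Sum = 1852.2 µg/L·h
F = (AUC_ev/D_ev)/(AUC_iv/D_iv) = (1852.2/100)/(1440/50) = 18.522/28.8 = 0.6431

F = 0.643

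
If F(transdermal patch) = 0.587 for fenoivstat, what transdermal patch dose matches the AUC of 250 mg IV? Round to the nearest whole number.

D_transdermal = 426 mg

For equal systemic exposure: F × D_ev = D_iv
D_ev = D_iv / F = 250 / 0.587 = 425.894 mg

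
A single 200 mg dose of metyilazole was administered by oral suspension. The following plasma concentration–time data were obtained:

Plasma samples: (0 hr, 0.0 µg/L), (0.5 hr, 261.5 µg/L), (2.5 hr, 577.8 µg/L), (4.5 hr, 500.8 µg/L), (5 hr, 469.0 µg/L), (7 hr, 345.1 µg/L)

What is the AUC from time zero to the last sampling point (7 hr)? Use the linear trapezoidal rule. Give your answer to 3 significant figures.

AUC = 3040 µg/L·hr

Trapezoidal AUC_0→7:
  [0→0.5]: (0.0+261.5)/2 × 0.5 = 65.375
  [0.5→2.5]: (261.5+577.8)/2 × 2 = 839.3
  [2.5→4.5]: (577.8+500.8)/2 × 2 = 1078.6
  [4.5→5]: (500.8+469.0)/2 × 0.5 = 242.45
  [5→7]: (469.0+345.1)/2 × 2 = 814.1
  Sum = 3039.825 µg/L·hr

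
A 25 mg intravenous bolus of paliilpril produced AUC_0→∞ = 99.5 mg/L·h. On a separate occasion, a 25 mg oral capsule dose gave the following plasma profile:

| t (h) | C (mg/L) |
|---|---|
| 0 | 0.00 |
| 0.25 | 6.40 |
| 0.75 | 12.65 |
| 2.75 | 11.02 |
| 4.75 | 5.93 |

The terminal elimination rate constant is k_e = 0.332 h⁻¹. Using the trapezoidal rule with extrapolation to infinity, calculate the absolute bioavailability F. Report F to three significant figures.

Trapezoidal AUC_0→4.75 (oral capsule):
  [0→0.25]: (0.00+6.40)/2 × 0.25 = 0.8
  [0.25→0.75]: (6.40+12.65)/2 × 0.5 = 4.7625
  [0.75→2.75]: (12.65+11.02)/2 × 2 = 23.67
  [2.75→4.75]: (11.02+5.93)/2 × 2 = 16.95
  Sum = 46.1825 mg/L·h
Tail: C_last/k_e = 5.93/0.332 = 17.861
AUC_0→∞ (oral capsule) = 46.1825 + 17.861 = 64.0435 mg/L·h
F = (AUC_ev/D_ev)/(AUC_iv/D_iv) = (64.0435/25)/(99.5/25) = 2.56174/3.98 = 0.6437

F = 0.644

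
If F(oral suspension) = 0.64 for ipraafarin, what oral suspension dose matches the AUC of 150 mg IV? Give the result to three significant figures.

D_oral = 234 mg

For equal systemic exposure: F × D_ev = D_iv
D_ev = D_iv / F = 150 / 0.64 = 234.375 mg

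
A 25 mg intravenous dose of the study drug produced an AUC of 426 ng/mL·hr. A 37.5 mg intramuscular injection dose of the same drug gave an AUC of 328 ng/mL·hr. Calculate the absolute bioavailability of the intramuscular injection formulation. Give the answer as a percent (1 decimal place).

F = (AUC_ev / D_ev) / (AUC_iv / D_iv)
  = (328/37.5) / (426/25)
  = 8.74667 / 17.04 = 0.5133
  = 51.33%

F = 51.3%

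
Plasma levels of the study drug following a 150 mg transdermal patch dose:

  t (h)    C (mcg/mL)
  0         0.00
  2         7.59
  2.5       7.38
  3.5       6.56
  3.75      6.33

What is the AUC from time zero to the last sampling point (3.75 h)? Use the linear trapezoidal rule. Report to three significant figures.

Trapezoidal AUC_0→3.75:
  [0→2]: (0.00+7.59)/2 × 2 = 7.59
  [2→2.5]: (7.59+7.38)/2 × 0.5 = 3.7425
  [2.5→3.5]: (7.38+6.56)/2 × 1 = 6.97
  [3.5→3.75]: (6.56+6.33)/2 × 0.25 = 1.61125
  Sum = 19.91375 mcg/mL·h

AUC = 19.9 mcg/mL·h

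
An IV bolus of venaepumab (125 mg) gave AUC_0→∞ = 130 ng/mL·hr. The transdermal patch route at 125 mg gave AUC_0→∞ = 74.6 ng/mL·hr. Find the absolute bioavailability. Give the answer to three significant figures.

F = (AUC_ev / D_ev) / (AUC_iv / D_iv)
  = (74.6/125) / (130/125)
  = 0.5968 / 1.04 = 0.5738

F = 0.574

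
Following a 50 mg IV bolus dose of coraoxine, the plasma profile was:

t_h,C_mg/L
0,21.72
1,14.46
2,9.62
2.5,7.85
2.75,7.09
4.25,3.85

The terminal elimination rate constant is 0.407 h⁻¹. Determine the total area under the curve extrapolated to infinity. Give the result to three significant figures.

Trapezoidal AUC_0→4.25:
  [0→1]: (21.72+14.46)/2 × 1 = 18.09
  [1→2]: (14.46+9.62)/2 × 1 = 12.04
  [2→2.5]: (9.62+7.85)/2 × 0.5 = 4.3675
  [2.5→2.75]: (7.85+7.09)/2 × 0.25 = 1.8675
  [2.75→4.25]: (7.09+3.85)/2 × 1.5 = 8.205
  Sum = 44.57 mg/L·h
Extrapolated tail: C_last / k_e = 3.85 / 0.407 = 9.459
AUC_0→∞ = 44.57 + 9.459 = 54.029 mg/L·h

AUC = 54.0 mg/L·h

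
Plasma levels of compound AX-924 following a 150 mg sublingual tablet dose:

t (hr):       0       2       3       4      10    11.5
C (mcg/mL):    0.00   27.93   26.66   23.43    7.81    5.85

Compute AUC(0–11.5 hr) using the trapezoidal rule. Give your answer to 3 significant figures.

AUC = 184 mcg/mL·hr

Trapezoidal AUC_0→11.5:
  [0→2]: (0.00+27.93)/2 × 2 = 27.93
  [2→3]: (27.93+26.66)/2 × 1 = 27.295
  [3→4]: (26.66+23.43)/2 × 1 = 25.045
  [4→10]: (23.43+7.81)/2 × 6 = 93.72
  [10→11.5]: (7.81+5.85)/2 × 1.5 = 10.245
  Sum = 184.235 mcg/mL·hr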